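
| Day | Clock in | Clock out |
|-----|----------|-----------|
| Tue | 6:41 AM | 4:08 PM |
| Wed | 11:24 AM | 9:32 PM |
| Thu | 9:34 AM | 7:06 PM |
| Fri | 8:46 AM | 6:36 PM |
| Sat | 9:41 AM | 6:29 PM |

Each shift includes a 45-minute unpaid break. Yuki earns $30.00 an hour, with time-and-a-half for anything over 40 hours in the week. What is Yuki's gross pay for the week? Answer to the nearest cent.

$1380.00

Tue: 6:41 AM–4:08 PM = 9 h 27 min; less 45 min break → 8 h 42 min
Wed: 11:24 AM–9:32 PM = 10 h 8 min; less 45 min break → 9 h 23 min
Thu: 9:34 AM–7:06 PM = 9 h 32 min; less 45 min break → 8 h 47 min
Fri: 8:46 AM–6:36 PM = 9 h 50 min; less 45 min break → 9 h 5 min
Sat: 9:41 AM–6:29 PM = 8 h 48 min; less 45 min break → 8 h 3 min
Total worked: 44 h 0 min = 2640 min.
Regular 40 h 0 min = 2400 min at $30.00/h; overtime 4 h 0 min = 240 min at $45.00/h.
Pay = (2400 × $30.00 + 240 × $45.00) ÷ 60 = $1380.00.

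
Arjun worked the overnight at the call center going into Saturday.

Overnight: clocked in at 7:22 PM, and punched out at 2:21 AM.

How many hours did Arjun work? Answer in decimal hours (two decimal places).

6.98 hours

Overnight: 7:22 PM → midnight = 4 h 38 min; midnight → 2:21 AM = 2 h 21 min; span 6 h 59 min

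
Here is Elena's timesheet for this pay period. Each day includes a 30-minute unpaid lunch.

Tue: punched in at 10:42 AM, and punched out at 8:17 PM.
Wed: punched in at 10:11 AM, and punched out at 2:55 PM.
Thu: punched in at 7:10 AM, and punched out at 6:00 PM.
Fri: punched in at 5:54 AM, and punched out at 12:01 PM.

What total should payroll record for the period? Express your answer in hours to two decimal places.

29.27 hours

Tue: 10:42 AM–8:17 PM = 9 h 35 min; less 30 min break → 9 h 5 min
Wed: 10:11 AM–2:55 PM = 4 h 44 min; less 30 min break → 4 h 14 min
Thu: 7:10 AM–6:00 PM = 10 h 50 min; less 30 min break → 10 h 20 min
Fri: 5:54 AM–12:01 PM = 6 h 7 min; less 30 min break → 5 h 37 min
Total: 9 h 5 min + 4 h 14 min + 10 h 20 min + 5 h 37 min = 29 h 16 min.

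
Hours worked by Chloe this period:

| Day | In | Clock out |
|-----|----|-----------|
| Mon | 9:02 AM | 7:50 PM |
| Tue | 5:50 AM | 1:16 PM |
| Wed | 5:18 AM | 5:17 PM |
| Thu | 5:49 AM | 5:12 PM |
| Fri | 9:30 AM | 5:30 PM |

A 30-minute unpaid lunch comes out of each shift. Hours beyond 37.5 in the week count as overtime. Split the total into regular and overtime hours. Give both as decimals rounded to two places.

Regular 37.50 hours, overtime 9.60 hours

Mon: 9:02 AM–7:50 PM = 10 h 48 min; less 30 min break → 10 h 18 min
Tue: 5:50 AM–1:16 PM = 7 h 26 min; less 30 min break → 6 h 56 min
Wed: 5:18 AM–5:17 PM = 11 h 59 min; less 30 min break → 11 h 29 min
Thu: 5:49 AM–5:12 PM = 11 h 23 min; less 30 min break → 10 h 53 min
Fri: 9:30 AM–5:30 PM = 8 h 0 min; less 30 min break → 7 h 30 min
Total worked: 47 h 6 min = 47.10 h.
Threshold 37.5 h → overtime 9 h 36 min, regular 37 h 30 min.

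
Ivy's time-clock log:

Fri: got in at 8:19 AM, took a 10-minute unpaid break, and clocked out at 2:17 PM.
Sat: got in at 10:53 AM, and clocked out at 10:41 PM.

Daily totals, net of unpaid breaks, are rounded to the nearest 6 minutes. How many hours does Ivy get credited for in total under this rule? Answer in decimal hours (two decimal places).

Fri: 8:19 AM–2:17 PM = 5 h 58 min − 10 min = 5 h 48 min → rounds to 5 h 48 min
Sat: 10:53 AM–10:41 PM = 11 h 48 min → rounds to 11 h 48 min
Total credited: 17 h 36 min.

17.60 hours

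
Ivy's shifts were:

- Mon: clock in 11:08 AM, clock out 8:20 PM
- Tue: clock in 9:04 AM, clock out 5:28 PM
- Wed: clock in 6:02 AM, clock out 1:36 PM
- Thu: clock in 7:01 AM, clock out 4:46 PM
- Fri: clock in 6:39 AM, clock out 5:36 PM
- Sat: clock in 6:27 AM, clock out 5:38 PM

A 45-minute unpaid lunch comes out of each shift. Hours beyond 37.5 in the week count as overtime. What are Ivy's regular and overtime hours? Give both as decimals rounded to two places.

Regular 37.50 hours, overtime 15.05 hours

Mon: 11:08 AM–8:20 PM = 9 h 12 min; less 45 min break → 8 h 27 min
Tue: 9:04 AM–5:28 PM = 8 h 24 min; less 45 min break → 7 h 39 min
Wed: 6:02 AM–1:36 PM = 7 h 34 min; less 45 min break → 6 h 49 min
Thu: 7:01 AM–4:46 PM = 9 h 45 min; less 45 min break → 9 h 0 min
Fri: 6:39 AM–5:36 PM = 10 h 57 min; less 45 min break → 10 h 12 min
Sat: 6:27 AM–5:38 PM = 11 h 11 min; less 45 min break → 10 h 26 min
Total worked: 52 h 33 min = 52.55 h.
Threshold 37.5 h → overtime 15 h 3 min, regular 37 h 30 min.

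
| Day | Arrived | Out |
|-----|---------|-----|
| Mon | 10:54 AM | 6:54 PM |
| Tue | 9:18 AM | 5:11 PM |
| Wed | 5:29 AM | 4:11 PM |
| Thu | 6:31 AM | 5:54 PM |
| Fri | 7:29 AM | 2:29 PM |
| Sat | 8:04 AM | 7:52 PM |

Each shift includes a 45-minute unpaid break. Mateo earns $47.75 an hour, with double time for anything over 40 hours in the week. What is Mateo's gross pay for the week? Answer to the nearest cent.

$3081.47

Mon: 10:54 AM–6:54 PM = 8 h 0 min; less 45 min break → 7 h 15 min
Tue: 9:18 AM–5:11 PM = 7 h 53 min; less 45 min break → 7 h 8 min
Wed: 5:29 AM–4:11 PM = 10 h 42 min; less 45 min break → 9 h 57 min
Thu: 6:31 AM–5:54 PM = 11 h 23 min; less 45 min break → 10 h 38 min
Fri: 7:29 AM–2:29 PM = 7 h 0 min; less 45 min break → 6 h 15 min
Sat: 8:04 AM–7:52 PM = 11 h 48 min; less 45 min break → 11 h 3 min
Total worked: 52 h 16 min = 3136 min.
Regular 40 h 0 min = 2400 min at $47.75/h; overtime 12 h 16 min = 736 min at $95.50/h.
Pay = (2400 × $47.75 + 736 × $95.50) ÷ 60 = $3081.47.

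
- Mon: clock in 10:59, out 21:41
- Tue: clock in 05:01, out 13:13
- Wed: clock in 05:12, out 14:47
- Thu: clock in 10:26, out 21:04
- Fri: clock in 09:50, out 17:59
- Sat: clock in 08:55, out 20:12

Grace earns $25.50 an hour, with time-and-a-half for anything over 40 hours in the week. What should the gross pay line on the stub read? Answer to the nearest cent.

$1729.54

Mon: 10:59–21:41 = 10 h 42 min
Tue: 05:01–13:13 = 8 h 12 min
Wed: 05:12–14:47 = 9 h 35 min
Thu: 10:26–21:04 = 10 h 38 min
Fri: 09:50–17:59 = 8 h 9 min
Sat: 08:55–20:12 = 11 h 17 min
Total worked: 58 h 33 min = 3513 min.
Regular 40 h 0 min = 2400 min at $25.50/h; overtime 18 h 33 min = 1113 min at $38.25/h.
Pay = (2400 × $25.50 + 1113 × $38.25) ÷ 60 = $1729.54.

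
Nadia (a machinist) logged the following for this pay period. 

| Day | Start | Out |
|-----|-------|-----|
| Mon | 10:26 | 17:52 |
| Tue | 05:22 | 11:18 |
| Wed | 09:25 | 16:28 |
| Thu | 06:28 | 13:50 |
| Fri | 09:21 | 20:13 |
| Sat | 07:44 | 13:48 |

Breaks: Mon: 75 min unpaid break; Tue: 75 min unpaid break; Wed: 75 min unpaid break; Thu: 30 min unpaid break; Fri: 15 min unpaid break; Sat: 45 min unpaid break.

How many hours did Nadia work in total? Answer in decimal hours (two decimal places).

Mon: 10:26–17:52 = 7 h 26 min; less 75 min break → 6 h 11 min
Tue: 05:22–11:18 = 5 h 56 min; less 75 min break → 4 h 41 min
Wed: 09:25–16:28 = 7 h 3 min; less 75 min break → 5 h 48 min
Thu: 06:28–13:50 = 7 h 22 min; less 30 min break → 6 h 52 min
Fri: 09:21–20:13 = 10 h 52 min; less 15 min break → 10 h 37 min
Sat: 07:44–13:48 = 6 h 4 min; less 45 min break → 5 h 19 min
Total: 6 h 11 min + 4 h 41 min + 5 h 48 min + 6 h 52 min + 10 h 37 min + 5 h 19 min = 39 h 28 min.

39.47 hours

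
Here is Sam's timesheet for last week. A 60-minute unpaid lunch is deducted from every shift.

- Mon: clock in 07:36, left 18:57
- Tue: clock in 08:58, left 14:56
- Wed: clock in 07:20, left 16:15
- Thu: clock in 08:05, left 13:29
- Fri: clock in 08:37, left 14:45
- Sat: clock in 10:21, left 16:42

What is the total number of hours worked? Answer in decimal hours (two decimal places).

Mon: 07:36–18:57 = 11 h 21 min; less 60 min break → 10 h 21 min
Tue: 08:58–14:56 = 5 h 58 min; less 60 min break → 4 h 58 min
Wed: 07:20–16:15 = 8 h 55 min; less 60 min break → 7 h 55 min
Thu: 08:05–13:29 = 5 h 24 min; less 60 min break → 4 h 24 min
Fri: 08:37–14:45 = 6 h 8 min; less 60 min break → 5 h 8 min
Sat: 10:21–16:42 = 6 h 21 min; less 60 min break → 5 h 21 min
Total: 10 h 21 min + 4 h 58 min + 7 h 55 min + 4 h 24 min + 5 h 8 min + 5 h 21 min = 38 h 7 min.

38.12 hours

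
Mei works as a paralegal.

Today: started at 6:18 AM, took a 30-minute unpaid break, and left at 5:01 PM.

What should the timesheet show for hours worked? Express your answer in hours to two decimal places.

10.22 hours

Today: 6:18 AM–5:01 PM = 10 h 43 min; less 30 min break → 10 h 13 min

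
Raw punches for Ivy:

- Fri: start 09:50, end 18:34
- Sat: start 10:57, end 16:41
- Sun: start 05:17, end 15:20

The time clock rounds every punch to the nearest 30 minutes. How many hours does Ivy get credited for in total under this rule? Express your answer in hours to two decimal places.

Fri: in 09:50→10:00, out 18:34→18:30; 8 h 30 min
Sat: in 10:57→11:00, out 16:41→16:30; 5 h 30 min
Sun: in 05:17→05:30, out 15:20→15:30; 10 h 0 min
Total credited: 24 h 0 min.

24.00 hours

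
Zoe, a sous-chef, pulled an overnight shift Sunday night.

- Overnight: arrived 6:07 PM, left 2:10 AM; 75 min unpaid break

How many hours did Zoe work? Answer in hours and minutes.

Overnight: 6:07 PM → midnight = 5 h 53 min; midnight → 2:10 AM = 2 h 10 min; span 8 h 3 min; less 75 min break → 6 h 48 min

6 h 48 min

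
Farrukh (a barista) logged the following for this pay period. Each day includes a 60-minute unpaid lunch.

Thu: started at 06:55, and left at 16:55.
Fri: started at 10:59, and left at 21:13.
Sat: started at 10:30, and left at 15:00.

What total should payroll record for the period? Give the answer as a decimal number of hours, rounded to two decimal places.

21.73 hours

Thu: 06:55–16:55 = 10 h 0 min; less 60 min break → 9 h 0 min
Fri: 10:59–21:13 = 10 h 14 min; less 60 min break → 9 h 14 min
Sat: 10:30–15:00 = 4 h 30 min; less 60 min break → 3 h 30 min
Total: 9 h 0 min + 9 h 14 min + 3 h 30 min = 21 h 44 min.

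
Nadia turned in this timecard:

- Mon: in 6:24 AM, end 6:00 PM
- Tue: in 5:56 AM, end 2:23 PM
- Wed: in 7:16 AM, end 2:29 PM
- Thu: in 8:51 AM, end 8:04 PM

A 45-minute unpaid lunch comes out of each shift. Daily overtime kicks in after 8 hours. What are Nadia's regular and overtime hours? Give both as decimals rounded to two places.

Regular 30.17 hours, overtime 5.32 hours

Mon: 6:24 AM–6:00 PM = 11 h 36 min; less 45 min break → 10 h 51 min
Tue: 5:56 AM–2:23 PM = 8 h 27 min; less 45 min break → 7 h 42 min
Wed: 7:16 AM–2:29 PM = 7 h 13 min; less 45 min break → 6 h 28 min
Thu: 8:51 AM–8:04 PM = 11 h 13 min; less 45 min break → 10 h 28 min
Mon reg 8 h 0 min / OT 2 h 51 min; Tue reg 7 h 42 min / OT 0 h 0 min; Wed reg 6 h 28 min / OT 0 h 0 min; Thu reg 8 h 0 min / OT 2 h 28 min.
Totals: regular 30 h 10 min, overtime 5 h 19 min.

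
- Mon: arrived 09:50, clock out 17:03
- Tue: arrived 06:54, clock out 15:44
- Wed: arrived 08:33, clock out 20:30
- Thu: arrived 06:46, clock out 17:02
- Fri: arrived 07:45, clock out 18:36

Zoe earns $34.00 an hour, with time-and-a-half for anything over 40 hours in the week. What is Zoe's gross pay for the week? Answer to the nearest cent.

$1824.95

Mon: 09:50–17:03 = 7 h 13 min
Tue: 06:54–15:44 = 8 h 50 min
Wed: 08:33–20:30 = 11 h 57 min
Thu: 06:46–17:02 = 10 h 16 min
Fri: 07:45–18:36 = 10 h 51 min
Total worked: 49 h 7 min = 2947 min.
Regular 40 h 0 min = 2400 min at $34.00/h; overtime 9 h 7 min = 547 min at $51.00/h.
Pay = (2400 × $34.00 + 547 × $51.00) ÷ 60 = $1824.95.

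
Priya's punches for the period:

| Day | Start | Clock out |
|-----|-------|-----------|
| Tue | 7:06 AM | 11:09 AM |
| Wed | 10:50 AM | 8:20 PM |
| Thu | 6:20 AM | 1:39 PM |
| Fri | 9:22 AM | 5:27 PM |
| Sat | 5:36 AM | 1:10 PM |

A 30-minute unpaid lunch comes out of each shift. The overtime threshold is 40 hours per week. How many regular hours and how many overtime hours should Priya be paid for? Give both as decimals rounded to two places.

Tue: 7:06 AM–11:09 AM = 4 h 3 min; less 30 min break → 3 h 33 min
Wed: 10:50 AM–8:20 PM = 9 h 30 min; less 30 min break → 9 h 0 min
Thu: 6:20 AM–1:39 PM = 7 h 19 min; less 30 min break → 6 h 49 min
Fri: 9:22 AM–5:27 PM = 8 h 5 min; less 30 min break → 7 h 35 min
Sat: 5:36 AM–1:10 PM = 7 h 34 min; less 30 min break → 7 h 4 min
Total worked: 34 h 1 min = 34.02 h.
Threshold 40 h → overtime 0 h 0 min, regular 34 h 1 min.

Regular 34.02 hours, overtime 0.00 hours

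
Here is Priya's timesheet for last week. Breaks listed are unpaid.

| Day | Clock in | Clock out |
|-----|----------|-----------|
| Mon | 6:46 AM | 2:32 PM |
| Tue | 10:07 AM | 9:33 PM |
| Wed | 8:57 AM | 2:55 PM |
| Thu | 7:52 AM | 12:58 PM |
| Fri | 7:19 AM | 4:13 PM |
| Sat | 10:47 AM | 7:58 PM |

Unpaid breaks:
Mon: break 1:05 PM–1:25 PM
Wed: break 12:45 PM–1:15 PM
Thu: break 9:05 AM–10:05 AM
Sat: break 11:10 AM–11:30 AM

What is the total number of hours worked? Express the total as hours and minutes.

46 h 11 min

Mon: 6:46 AM–2:32 PM = 7 h 46 min; less 20 min break → 7 h 26 min
Tue: 10:07 AM–9:33 PM = 11 h 26 min
Wed: 8:57 AM–2:55 PM = 5 h 58 min; less 30 min break → 5 h 28 min
Thu: 7:52 AM–12:58 PM = 5 h 6 min; less 60 min break → 4 h 6 min
Fri: 7:19 AM–4:13 PM = 8 h 54 min
Sat: 10:47 AM–7:58 PM = 9 h 11 min; less 20 min break → 8 h 51 min
Total: 7 h 26 min + 11 h 26 min + 5 h 28 min + 4 h 6 min + 8 h 54 min + 8 h 51 min = 46 h 11 min.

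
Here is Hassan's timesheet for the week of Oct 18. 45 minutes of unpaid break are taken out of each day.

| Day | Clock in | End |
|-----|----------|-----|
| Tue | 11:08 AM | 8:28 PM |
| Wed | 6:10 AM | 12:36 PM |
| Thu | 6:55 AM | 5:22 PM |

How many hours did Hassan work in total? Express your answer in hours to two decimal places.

23.97 hours

Tue: 11:08 AM–8:28 PM = 9 h 20 min; less 45 min break → 8 h 35 min
Wed: 6:10 AM–12:36 PM = 6 h 26 min; less 45 min break → 5 h 41 min
Thu: 6:55 AM–5:22 PM = 10 h 27 min; less 45 min break → 9 h 42 min
Total: 8 h 35 min + 5 h 41 min + 9 h 42 min = 23 h 58 min.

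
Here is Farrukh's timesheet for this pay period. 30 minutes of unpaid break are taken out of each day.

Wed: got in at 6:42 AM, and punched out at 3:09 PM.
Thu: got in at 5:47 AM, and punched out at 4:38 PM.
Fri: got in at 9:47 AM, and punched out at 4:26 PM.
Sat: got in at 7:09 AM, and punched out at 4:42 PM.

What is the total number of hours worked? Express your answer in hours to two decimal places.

33.50 hours

Wed: 6:42 AM–3:09 PM = 8 h 27 min; less 30 min break → 7 h 57 min
Thu: 5:47 AM–4:38 PM = 10 h 51 min; less 30 min break → 10 h 21 min
Fri: 9:47 AM–4:26 PM = 6 h 39 min; less 30 min break → 6 h 9 min
Sat: 7:09 AM–4:42 PM = 9 h 33 min; less 30 min break → 9 h 3 min
Total: 7 h 57 min + 10 h 21 min + 6 h 9 min + 9 h 3 min = 33 h 30 min.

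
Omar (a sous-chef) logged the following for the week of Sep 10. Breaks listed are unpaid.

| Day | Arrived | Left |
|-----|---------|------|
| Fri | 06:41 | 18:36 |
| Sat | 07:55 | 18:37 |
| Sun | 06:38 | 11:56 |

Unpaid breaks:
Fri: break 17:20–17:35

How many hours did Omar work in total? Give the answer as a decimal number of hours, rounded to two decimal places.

27.67 hours

Fri: 06:41–18:36 = 11 h 55 min; less 15 min break → 11 h 40 min
Sat: 07:55–18:37 = 10 h 42 min
Sun: 06:38–11:56 = 5 h 18 min
Total: 11 h 40 min + 10 h 42 min + 5 h 18 min = 27 h 40 min.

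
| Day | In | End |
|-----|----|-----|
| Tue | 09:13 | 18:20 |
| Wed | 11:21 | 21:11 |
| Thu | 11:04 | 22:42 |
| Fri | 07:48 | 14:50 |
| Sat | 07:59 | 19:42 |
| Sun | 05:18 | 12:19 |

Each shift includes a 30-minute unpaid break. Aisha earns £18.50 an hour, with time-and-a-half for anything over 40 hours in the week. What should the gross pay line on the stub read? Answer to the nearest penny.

Tue: 09:13–18:20 = 9 h 7 min; less 30 min break → 8 h 37 min
Wed: 11:21–21:11 = 9 h 50 min; less 30 min break → 9 h 20 min
Thu: 11:04–22:42 = 11 h 38 min; less 30 min break → 11 h 8 min
Fri: 07:48–14:50 = 7 h 2 min; less 30 min break → 6 h 32 min
Sat: 07:59–19:42 = 11 h 43 min; less 30 min break → 11 h 13 min
Sun: 05:18–12:19 = 7 h 1 min; less 30 min break → 6 h 31 min
Total worked: 53 h 21 min = 3201 min.
Regular 40 h 0 min = 2400 min at £18.50/h; overtime 13 h 21 min = 801 min at £27.75/h.
Pay = (2400 × £18.50 + 801 × £27.75) ÷ 60 = £1110.46.

£1110.46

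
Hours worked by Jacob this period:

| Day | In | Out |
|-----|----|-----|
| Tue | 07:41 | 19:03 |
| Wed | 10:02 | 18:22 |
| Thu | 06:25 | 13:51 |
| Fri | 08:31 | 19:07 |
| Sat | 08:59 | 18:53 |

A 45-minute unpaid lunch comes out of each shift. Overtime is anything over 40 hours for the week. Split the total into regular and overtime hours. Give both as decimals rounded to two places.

Tue: 07:41–19:03 = 11 h 22 min; less 45 min break → 10 h 37 min
Wed: 10:02–18:22 = 8 h 20 min; less 45 min break → 7 h 35 min
Thu: 06:25–13:51 = 7 h 26 min; less 45 min break → 6 h 41 min
Fri: 08:31–19:07 = 10 h 36 min; less 45 min break → 9 h 51 min
Sat: 08:59–18:53 = 9 h 54 min; less 45 min break → 9 h 9 min
Total worked: 43 h 53 min = 43.88 h.
Threshold 40 h → overtime 3 h 53 min, regular 40 h 0 min.

Regular 40.00 hours, overtime 3.88 hours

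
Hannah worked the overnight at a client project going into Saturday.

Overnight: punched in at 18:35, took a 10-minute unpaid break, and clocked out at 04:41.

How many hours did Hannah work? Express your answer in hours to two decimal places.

Overnight: 18:35 → midnight = 5 h 25 min; midnight → 04:41 = 4 h 41 min; span 10 h 6 min; less 10 min break → 9 h 56 min

9.93 hours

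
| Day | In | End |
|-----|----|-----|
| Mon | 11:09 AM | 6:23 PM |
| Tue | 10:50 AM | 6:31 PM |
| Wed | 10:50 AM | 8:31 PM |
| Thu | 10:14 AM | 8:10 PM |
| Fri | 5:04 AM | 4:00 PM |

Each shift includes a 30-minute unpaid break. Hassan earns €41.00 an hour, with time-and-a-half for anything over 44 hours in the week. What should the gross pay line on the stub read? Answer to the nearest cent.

€1761.63

Mon: 11:09 AM–6:23 PM = 7 h 14 min; less 30 min break → 6 h 44 min
Tue: 10:50 AM–6:31 PM = 7 h 41 min; less 30 min break → 7 h 11 min
Wed: 10:50 AM–8:31 PM = 9 h 41 min; less 30 min break → 9 h 11 min
Thu: 10:14 AM–8:10 PM = 9 h 56 min; less 30 min break → 9 h 26 min
Fri: 5:04 AM–4:00 PM = 10 h 56 min; less 30 min break → 10 h 26 min
Total worked: 42 h 58 min = 2578 min.
Regular 42 h 58 min = 2578 min at €41.00/h; overtime 0 h 0 min = 0 min at €61.50/h.
Pay = (2578 × €41.00 + 0 × €61.50) ÷ 60 = €1761.63.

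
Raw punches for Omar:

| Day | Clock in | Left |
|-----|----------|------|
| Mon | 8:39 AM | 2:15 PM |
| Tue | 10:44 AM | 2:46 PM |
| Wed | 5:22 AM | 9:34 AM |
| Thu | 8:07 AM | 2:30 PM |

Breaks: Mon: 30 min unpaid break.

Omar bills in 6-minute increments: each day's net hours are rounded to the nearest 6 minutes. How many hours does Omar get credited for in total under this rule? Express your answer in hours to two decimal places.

19.70 hours

Mon: 8:39 AM–2:15 PM = 5 h 36 min − 30 min = 5 h 6 min → rounds to 5 h 6 min
Tue: 10:44 AM–2:46 PM = 4 h 2 min → rounds to 4 h 0 min
Wed: 5:22 AM–9:34 AM = 4 h 12 min → rounds to 4 h 12 min
Thu: 8:07 AM–2:30 PM = 6 h 23 min → rounds to 6 h 24 min
Total credited: 19 h 42 min.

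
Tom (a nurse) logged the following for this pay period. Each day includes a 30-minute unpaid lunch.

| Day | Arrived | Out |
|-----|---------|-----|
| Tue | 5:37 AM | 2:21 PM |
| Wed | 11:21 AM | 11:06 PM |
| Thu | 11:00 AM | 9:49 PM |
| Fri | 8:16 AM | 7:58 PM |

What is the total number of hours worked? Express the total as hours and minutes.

41 h 0 min

Tue: 5:37 AM–2:21 PM = 8 h 44 min; less 30 min break → 8 h 14 min
Wed: 11:21 AM–11:06 PM = 11 h 45 min; less 30 min break → 11 h 15 min
Thu: 11:00 AM–9:49 PM = 10 h 49 min; less 30 min break → 10 h 19 min
Fri: 8:16 AM–7:58 PM = 11 h 42 min; less 30 min break → 11 h 12 min
Total: 8 h 14 min + 11 h 15 min + 10 h 19 min + 11 h 12 min = 41 h 0 min.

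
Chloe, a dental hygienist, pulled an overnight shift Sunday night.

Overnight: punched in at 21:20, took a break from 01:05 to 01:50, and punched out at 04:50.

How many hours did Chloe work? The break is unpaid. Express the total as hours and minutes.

Overnight: 21:20 → midnight = 2 h 40 min; midnight → 04:50 = 4 h 50 min; span 7 h 30 min; less 45 min break → 6 h 45 min

6 h 45 min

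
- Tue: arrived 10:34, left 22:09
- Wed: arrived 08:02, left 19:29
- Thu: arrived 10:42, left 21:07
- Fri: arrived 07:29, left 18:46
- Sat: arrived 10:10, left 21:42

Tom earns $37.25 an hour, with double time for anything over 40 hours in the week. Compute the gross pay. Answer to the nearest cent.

$2701.87

Tue: 10:34–22:09 = 11 h 35 min
Wed: 08:02–19:29 = 11 h 27 min
Thu: 10:42–21:07 = 10 h 25 min
Fri: 07:29–18:46 = 11 h 17 min
Sat: 10:10–21:42 = 11 h 32 min
Total worked: 56 h 16 min = 3376 min.
Regular 40 h 0 min = 2400 min at $37.25/h; overtime 16 h 16 min = 976 min at $74.50/h.
Pay = (2400 × $37.25 + 976 × $74.50) ÷ 60 = $2701.87.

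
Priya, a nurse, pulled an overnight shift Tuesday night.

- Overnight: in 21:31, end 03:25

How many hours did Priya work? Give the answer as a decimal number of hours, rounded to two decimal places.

5.90 hours

Overnight: 21:31 → midnight = 2 h 29 min; midnight → 03:25 = 3 h 25 min; span 5 h 54 min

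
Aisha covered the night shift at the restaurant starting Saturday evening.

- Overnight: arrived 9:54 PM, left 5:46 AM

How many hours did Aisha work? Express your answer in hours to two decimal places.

7.87 hours

Overnight: 9:54 PM → midnight = 2 h 6 min; midnight → 5:46 AM = 5 h 46 min; span 7 h 52 min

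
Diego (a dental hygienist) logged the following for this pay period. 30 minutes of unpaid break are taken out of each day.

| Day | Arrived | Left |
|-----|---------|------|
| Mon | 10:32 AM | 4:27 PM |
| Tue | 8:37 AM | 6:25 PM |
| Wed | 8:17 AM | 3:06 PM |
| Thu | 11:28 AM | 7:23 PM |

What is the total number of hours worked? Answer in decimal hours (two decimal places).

Mon: 10:32 AM–4:27 PM = 5 h 55 min; less 30 min break → 5 h 25 min
Tue: 8:37 AM–6:25 PM = 9 h 48 min; less 30 min break → 9 h 18 min
Wed: 8:17 AM–3:06 PM = 6 h 49 min; less 30 min break → 6 h 19 min
Thu: 11:28 AM–7:23 PM = 7 h 55 min; less 30 min break → 7 h 25 min
Total: 5 h 25 min + 9 h 18 min + 6 h 19 min + 7 h 25 min = 28 h 27 min.

28.45 hours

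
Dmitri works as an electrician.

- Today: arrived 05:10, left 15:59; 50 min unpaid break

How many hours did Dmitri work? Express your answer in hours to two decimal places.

Today: 05:10–15:59 = 10 h 49 min; less 50 min break → 9 h 59 min

9.98 hours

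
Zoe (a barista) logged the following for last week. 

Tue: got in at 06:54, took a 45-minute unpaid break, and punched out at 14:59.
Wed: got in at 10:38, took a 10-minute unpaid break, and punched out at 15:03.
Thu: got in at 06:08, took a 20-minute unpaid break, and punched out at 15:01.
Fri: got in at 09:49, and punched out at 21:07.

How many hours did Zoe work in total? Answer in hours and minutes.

31 h 26 min

Tue: 06:54–14:59 = 8 h 5 min; less 45 min break → 7 h 20 min
Wed: 10:38–15:03 = 4 h 25 min; less 10 min break → 4 h 15 min
Thu: 06:08–15:01 = 8 h 53 min; less 20 min break → 8 h 33 min
Fri: 09:49–21:07 = 11 h 18 min
Total: 7 h 20 min + 4 h 15 min + 8 h 33 min + 11 h 18 min = 31 h 26 min.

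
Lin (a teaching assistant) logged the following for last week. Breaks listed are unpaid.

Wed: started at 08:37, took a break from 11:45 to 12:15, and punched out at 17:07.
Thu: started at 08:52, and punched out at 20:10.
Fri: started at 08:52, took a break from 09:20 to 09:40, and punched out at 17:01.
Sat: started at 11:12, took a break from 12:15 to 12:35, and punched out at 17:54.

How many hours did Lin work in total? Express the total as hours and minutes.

Wed: 08:37–17:07 = 8 h 30 min; less 30 min break → 8 h 0 min
Thu: 08:52–20:10 = 11 h 18 min
Fri: 08:52–17:01 = 8 h 9 min; less 20 min break → 7 h 49 min
Sat: 11:12–17:54 = 6 h 42 min; less 20 min break → 6 h 22 min
Total: 8 h 0 min + 11 h 18 min + 7 h 49 min + 6 h 22 min = 33 h 29 min.

33 h 29 min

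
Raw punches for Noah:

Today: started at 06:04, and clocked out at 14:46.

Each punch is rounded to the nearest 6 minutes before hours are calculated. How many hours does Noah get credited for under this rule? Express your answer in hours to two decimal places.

Today: in 06:04→06:06, out 14:46→14:48; 8 h 42 min

8.70 hours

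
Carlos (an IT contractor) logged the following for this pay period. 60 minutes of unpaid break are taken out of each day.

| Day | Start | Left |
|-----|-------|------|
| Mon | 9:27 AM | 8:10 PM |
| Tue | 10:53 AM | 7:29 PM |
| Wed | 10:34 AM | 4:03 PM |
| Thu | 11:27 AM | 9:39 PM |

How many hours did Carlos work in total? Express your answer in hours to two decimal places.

31.00 hours

Mon: 9:27 AM–8:10 PM = 10 h 43 min; less 60 min break → 9 h 43 min
Tue: 10:53 AM–7:29 PM = 8 h 36 min; less 60 min break → 7 h 36 min
Wed: 10:34 AM–4:03 PM = 5 h 29 min; less 60 min break → 4 h 29 min
Thu: 11:27 AM–9:39 PM = 10 h 12 min; less 60 min break → 9 h 12 min
Total: 9 h 43 min + 7 h 36 min + 4 h 29 min + 9 h 12 min = 31 h 0 min.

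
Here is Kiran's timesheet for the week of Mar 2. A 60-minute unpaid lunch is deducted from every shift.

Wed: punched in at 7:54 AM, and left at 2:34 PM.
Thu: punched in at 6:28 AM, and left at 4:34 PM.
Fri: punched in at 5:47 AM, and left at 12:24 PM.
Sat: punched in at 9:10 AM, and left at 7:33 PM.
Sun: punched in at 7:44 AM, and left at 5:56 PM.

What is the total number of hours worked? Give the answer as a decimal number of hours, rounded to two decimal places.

38.97 hours

Wed: 7:54 AM–2:34 PM = 6 h 40 min; less 60 min break → 5 h 40 min
Thu: 6:28 AM–4:34 PM = 10 h 6 min; less 60 min break → 9 h 6 min
Fri: 5:47 AM–12:24 PM = 6 h 37 min; less 60 min break → 5 h 37 min
Sat: 9:10 AM–7:33 PM = 10 h 23 min; less 60 min break → 9 h 23 min
Sun: 7:44 AM–5:56 PM = 10 h 12 min; less 60 min break → 9 h 12 min
Total: 5 h 40 min + 9 h 6 min + 5 h 37 min + 9 h 23 min + 9 h 12 min = 38 h 58 min.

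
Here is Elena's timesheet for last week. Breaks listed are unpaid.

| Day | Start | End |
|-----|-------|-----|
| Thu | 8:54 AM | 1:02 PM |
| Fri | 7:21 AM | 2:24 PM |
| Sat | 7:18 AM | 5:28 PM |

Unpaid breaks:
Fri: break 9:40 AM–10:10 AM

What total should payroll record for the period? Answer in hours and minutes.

20 h 51 min

Thu: 8:54 AM–1:02 PM = 4 h 8 min
Fri: 7:21 AM–2:24 PM = 7 h 3 min; less 30 min break → 6 h 33 min
Sat: 7:18 AM–5:28 PM = 10 h 10 min
Total: 4 h 8 min + 6 h 33 min + 10 h 10 min = 20 h 51 min.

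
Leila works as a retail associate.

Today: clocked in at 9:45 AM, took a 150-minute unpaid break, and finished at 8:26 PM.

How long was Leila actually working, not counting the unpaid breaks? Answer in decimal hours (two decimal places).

8.18 hours

Today: 9:45 AM–8:26 PM = 10 h 41 min; less 150 min break → 8 h 11 min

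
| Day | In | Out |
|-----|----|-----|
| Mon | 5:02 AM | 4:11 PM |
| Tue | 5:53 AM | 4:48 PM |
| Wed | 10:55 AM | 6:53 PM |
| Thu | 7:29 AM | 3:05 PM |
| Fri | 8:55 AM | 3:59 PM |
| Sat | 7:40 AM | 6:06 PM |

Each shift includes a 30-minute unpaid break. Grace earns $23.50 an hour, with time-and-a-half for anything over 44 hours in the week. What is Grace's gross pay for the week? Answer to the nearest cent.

$1320.70

Mon: 5:02 AM–4:11 PM = 11 h 9 min; less 30 min break → 10 h 39 min
Tue: 5:53 AM–4:48 PM = 10 h 55 min; less 30 min break → 10 h 25 min
Wed: 10:55 AM–6:53 PM = 7 h 58 min; less 30 min break → 7 h 28 min
Thu: 7:29 AM–3:05 PM = 7 h 36 min; less 30 min break → 7 h 6 min
Fri: 8:55 AM–3:59 PM = 7 h 4 min; less 30 min break → 6 h 34 min
Sat: 7:40 AM–6:06 PM = 10 h 26 min; less 30 min break → 9 h 56 min
Total worked: 52 h 8 min = 3128 min.
Regular 44 h 0 min = 2640 min at $23.50/h; overtime 8 h 8 min = 488 min at $35.25/h.
Pay = (2640 × $23.50 + 488 × $35.25) ÷ 60 = $1320.70.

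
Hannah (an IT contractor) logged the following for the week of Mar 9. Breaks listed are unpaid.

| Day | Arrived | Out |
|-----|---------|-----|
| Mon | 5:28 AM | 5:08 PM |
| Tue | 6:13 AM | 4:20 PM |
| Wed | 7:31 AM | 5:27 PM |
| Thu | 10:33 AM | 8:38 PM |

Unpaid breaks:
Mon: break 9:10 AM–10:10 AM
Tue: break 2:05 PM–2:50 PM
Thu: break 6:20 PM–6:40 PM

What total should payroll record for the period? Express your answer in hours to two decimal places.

Mon: 5:28 AM–5:08 PM = 11 h 40 min; less 60 min break → 10 h 40 min
Tue: 6:13 AM–4:20 PM = 10 h 7 min; less 45 min break → 9 h 22 min
Wed: 7:31 AM–5:27 PM = 9 h 56 min
Thu: 10:33 AM–8:38 PM = 10 h 5 min; less 20 min break → 9 h 45 min
Total: 10 h 40 min + 9 h 22 min + 9 h 56 min + 9 h 45 min = 39 h 43 min.

39.72 hours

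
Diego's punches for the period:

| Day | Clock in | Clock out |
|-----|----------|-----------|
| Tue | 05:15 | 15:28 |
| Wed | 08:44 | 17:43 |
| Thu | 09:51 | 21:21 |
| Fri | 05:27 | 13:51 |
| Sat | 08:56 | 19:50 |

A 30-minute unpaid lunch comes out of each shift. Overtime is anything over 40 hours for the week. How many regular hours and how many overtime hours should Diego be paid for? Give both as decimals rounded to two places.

Regular 40.00 hours, overtime 7.50 hours

Tue: 05:15–15:28 = 10 h 13 min; less 30 min break → 9 h 43 min
Wed: 08:44–17:43 = 8 h 59 min; less 30 min break → 8 h 29 min
Thu: 09:51–21:21 = 11 h 30 min; less 30 min break → 11 h 0 min
Fri: 05:27–13:51 = 8 h 24 min; less 30 min break → 7 h 54 min
Sat: 08:56–19:50 = 10 h 54 min; less 30 min break → 10 h 24 min
Total worked: 47 h 30 min = 47.50 h.
Threshold 40 h → overtime 7 h 30 min, regular 40 h 0 min.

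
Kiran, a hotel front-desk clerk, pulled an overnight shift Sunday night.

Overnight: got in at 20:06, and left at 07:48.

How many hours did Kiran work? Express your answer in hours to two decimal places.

Overnight: 20:06 → midnight = 3 h 54 min; midnight → 07:48 = 7 h 48 min; span 11 h 42 min

11.70 hours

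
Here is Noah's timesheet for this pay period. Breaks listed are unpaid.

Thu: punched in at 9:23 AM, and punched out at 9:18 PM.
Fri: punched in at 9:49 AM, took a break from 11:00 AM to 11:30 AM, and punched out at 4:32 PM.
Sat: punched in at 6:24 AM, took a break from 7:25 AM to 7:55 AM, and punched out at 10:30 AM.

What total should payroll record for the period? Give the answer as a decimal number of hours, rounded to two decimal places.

21.73 hours

Thu: 9:23 AM–9:18 PM = 11 h 55 min
Fri: 9:49 AM–4:32 PM = 6 h 43 min; less 30 min break → 6 h 13 min
Sat: 6:24 AM–10:30 AM = 4 h 6 min; less 30 min break → 3 h 36 min
Total: 11 h 55 min + 6 h 13 min + 3 h 36 min = 21 h 44 min.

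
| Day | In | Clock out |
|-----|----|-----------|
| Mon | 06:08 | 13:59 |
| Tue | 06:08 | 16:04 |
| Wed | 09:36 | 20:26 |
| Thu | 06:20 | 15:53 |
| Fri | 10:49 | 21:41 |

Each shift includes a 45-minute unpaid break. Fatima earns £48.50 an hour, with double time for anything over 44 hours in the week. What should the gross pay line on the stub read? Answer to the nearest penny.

£2258.48

Mon: 06:08–13:59 = 7 h 51 min; less 45 min break → 7 h 6 min
Tue: 06:08–16:04 = 9 h 56 min; less 45 min break → 9 h 11 min
Wed: 09:36–20:26 = 10 h 50 min; less 45 min break → 10 h 5 min
Thu: 06:20–15:53 = 9 h 33 min; less 45 min break → 8 h 48 min
Fri: 10:49–21:41 = 10 h 52 min; less 45 min break → 10 h 7 min
Total worked: 45 h 17 min = 2717 min.
Regular 44 h 0 min = 2640 min at £48.50/h; overtime 1 h 17 min = 77 min at £97.00/h.
Pay = (2640 × £48.50 + 77 × £97.00) ÷ 60 = £2258.48.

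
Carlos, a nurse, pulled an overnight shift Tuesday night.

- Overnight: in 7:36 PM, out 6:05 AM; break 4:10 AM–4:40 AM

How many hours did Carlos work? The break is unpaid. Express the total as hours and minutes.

9 h 59 min

Overnight: 7:36 PM → midnight = 4 h 24 min; midnight → 6:05 AM = 6 h 5 min; span 10 h 29 min; less 30 min break → 9 h 59 min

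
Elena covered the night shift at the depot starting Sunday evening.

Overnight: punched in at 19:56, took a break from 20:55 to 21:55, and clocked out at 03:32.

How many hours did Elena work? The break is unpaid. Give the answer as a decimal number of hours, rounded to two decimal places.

Overnight: 19:56 → midnight = 4 h 4 min; midnight → 03:32 = 3 h 32 min; span 7 h 36 min; less 60 min break → 6 h 36 min

6.60 hours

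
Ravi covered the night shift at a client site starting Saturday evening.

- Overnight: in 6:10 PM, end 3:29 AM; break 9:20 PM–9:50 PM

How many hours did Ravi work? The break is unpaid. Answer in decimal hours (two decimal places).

8.82 hours

Overnight: 6:10 PM → midnight = 5 h 50 min; midnight → 3:29 AM = 3 h 29 min; span 9 h 19 min; less 30 min break → 8 h 49 min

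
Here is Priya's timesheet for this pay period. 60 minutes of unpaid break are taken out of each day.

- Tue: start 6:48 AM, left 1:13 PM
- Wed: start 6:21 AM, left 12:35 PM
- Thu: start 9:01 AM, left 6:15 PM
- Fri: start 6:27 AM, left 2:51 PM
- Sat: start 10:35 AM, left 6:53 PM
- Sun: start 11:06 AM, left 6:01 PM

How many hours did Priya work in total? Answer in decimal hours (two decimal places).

Tue: 6:48 AM–1:13 PM = 6 h 25 min; less 60 min break → 5 h 25 min
Wed: 6:21 AM–12:35 PM = 6 h 14 min; less 60 min break → 5 h 14 min
Thu: 9:01 AM–6:15 PM = 9 h 14 min; less 60 min break → 8 h 14 min
Fri: 6:27 AM–2:51 PM = 8 h 24 min; less 60 min break → 7 h 24 min
Sat: 10:35 AM–6:53 PM = 8 h 18 min; less 60 min break → 7 h 18 min
Sun: 11:06 AM–6:01 PM = 6 h 55 min; less 60 min break → 5 h 55 min
Total: 5 h 25 min + 5 h 14 min + 8 h 14 min + 7 h 24 min + 7 h 18 min + 5 h 55 min = 39 h 30 min.

39.50 hours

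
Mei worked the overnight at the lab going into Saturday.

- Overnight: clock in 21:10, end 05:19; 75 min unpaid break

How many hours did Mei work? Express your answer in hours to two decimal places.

6.90 hours

Overnight: 21:10 → midnight = 2 h 50 min; midnight → 05:19 = 5 h 19 min; span 8 h 9 min; less 75 min break → 6 h 54 min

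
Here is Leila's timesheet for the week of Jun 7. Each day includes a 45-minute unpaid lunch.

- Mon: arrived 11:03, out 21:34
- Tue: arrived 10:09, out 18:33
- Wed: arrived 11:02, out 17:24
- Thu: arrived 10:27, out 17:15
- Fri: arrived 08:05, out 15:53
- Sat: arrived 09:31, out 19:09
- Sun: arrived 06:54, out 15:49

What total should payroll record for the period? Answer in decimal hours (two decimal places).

53.18 hours

Mon: 11:03–21:34 = 10 h 31 min; less 45 min break → 9 h 46 min
Tue: 10:09–18:33 = 8 h 24 min; less 45 min break → 7 h 39 min
Wed: 11:02–17:24 = 6 h 22 min; less 45 min break → 5 h 37 min
Thu: 10:27–17:15 = 6 h 48 min; less 45 min break → 6 h 3 min
Fri: 08:05–15:53 = 7 h 48 min; less 45 min break → 7 h 3 min
Sat: 09:31–19:09 = 9 h 38 min; less 45 min break → 8 h 53 min
Sun: 06:54–15:49 = 8 h 55 min; less 45 min break → 8 h 10 min
Total: 9 h 46 min + 7 h 39 min + 5 h 37 min + 6 h 3 min + 7 h 3 min + 8 h 53 min + 8 h 10 min = 53 h 11 min.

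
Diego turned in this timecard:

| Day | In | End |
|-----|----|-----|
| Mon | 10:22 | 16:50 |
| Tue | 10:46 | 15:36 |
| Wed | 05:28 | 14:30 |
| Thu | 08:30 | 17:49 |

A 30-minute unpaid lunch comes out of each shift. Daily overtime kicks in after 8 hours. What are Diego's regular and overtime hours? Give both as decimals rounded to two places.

Mon: 10:22–16:50 = 6 h 28 min; less 30 min break → 5 h 58 min
Tue: 10:46–15:36 = 4 h 50 min; less 30 min break → 4 h 20 min
Wed: 05:28–14:30 = 9 h 2 min; less 30 min break → 8 h 32 min
Thu: 08:30–17:49 = 9 h 19 min; less 30 min break → 8 h 49 min
Mon reg 5 h 58 min / OT 0 h 0 min; Tue reg 4 h 20 min / OT 0 h 0 min; Wed reg 8 h 0 min / OT 0 h 32 min; Thu reg 8 h 0 min / OT 0 h 49 min.
Totals: regular 26 h 18 min, overtime 1 h 21 min.

Regular 26.30 hours, overtime 1.35 hours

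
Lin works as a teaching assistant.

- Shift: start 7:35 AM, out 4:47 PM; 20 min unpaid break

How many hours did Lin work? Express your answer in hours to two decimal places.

8.87 hours

Shift: 7:35 AM–4:47 PM = 9 h 12 min; less 20 min break → 8 h 52 min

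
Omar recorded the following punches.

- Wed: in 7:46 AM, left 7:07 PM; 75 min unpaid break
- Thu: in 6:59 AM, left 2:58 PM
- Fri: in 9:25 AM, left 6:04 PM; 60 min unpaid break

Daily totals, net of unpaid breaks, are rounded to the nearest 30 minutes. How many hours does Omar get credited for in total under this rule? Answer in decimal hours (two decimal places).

25.50 hours

Wed: 7:46 AM–7:07 PM = 11 h 21 min − 75 min = 10 h 6 min → rounds to 10 h 0 min
Thu: 6:59 AM–2:58 PM = 7 h 59 min → rounds to 8 h 0 min
Fri: 9:25 AM–6:04 PM = 8 h 39 min − 60 min = 7 h 39 min → rounds to 7 h 30 min
Total credited: 25 h 30 min.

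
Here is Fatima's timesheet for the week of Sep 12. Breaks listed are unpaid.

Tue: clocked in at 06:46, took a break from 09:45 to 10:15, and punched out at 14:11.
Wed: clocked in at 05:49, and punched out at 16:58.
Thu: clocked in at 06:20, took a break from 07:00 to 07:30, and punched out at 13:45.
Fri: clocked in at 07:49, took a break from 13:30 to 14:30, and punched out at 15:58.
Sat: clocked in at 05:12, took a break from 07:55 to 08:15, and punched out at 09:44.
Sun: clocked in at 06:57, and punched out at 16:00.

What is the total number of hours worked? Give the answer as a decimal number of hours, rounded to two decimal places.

45.38 hours

Tue: 06:46–14:11 = 7 h 25 min; less 30 min break → 6 h 55 min
Wed: 05:49–16:58 = 11 h 9 min
Thu: 06:20–13:45 = 7 h 25 min; less 30 min break → 6 h 55 min
Fri: 07:49–15:58 = 8 h 9 min; less 60 min break → 7 h 9 min
Sat: 05:12–09:44 = 4 h 32 min; less 20 min break → 4 h 12 min
Sun: 06:57–16:00 = 9 h 3 min
Total: 6 h 55 min + 11 h 9 min + 6 h 55 min + 7 h 9 min + 4 h 12 min + 9 h 3 min = 45 h 23 min.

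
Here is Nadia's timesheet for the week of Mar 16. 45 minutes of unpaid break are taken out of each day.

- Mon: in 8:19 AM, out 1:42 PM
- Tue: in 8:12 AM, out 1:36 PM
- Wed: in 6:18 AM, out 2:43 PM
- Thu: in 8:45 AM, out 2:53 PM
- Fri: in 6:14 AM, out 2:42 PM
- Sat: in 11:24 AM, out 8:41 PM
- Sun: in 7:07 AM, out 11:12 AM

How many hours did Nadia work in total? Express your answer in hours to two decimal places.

41.92 hours

Mon: 8:19 AM–1:42 PM = 5 h 23 min; less 45 min break → 4 h 38 min
Tue: 8:12 AM–1:36 PM = 5 h 24 min; less 45 min break → 4 h 39 min
Wed: 6:18 AM–2:43 PM = 8 h 25 min; less 45 min break → 7 h 40 min
Thu: 8:45 AM–2:53 PM = 6 h 8 min; less 45 min break → 5 h 23 min
Fri: 6:14 AM–2:42 PM = 8 h 28 min; less 45 min break → 7 h 43 min
Sat: 11:24 AM–8:41 PM = 9 h 17 min; less 45 min break → 8 h 32 min
Sun: 7:07 AM–11:12 AM = 4 h 5 min; less 45 min break → 3 h 20 min
Total: 4 h 38 min + 4 h 39 min + 7 h 40 min + 5 h 23 min + 7 h 43 min + 8 h 32 min + 3 h 20 min = 41 h 55 min.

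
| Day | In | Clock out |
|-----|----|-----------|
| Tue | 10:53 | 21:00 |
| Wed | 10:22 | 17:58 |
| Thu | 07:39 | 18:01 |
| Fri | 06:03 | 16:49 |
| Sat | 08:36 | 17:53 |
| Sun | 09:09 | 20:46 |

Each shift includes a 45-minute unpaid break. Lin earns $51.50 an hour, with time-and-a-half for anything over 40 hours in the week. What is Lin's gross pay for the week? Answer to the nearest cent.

Tue: 10:53–21:00 = 10 h 7 min; less 45 min break → 9 h 22 min
Wed: 10:22–17:58 = 7 h 36 min; less 45 min break → 6 h 51 min
Thu: 07:39–18:01 = 10 h 22 min; less 45 min break → 9 h 37 min
Fri: 06:03–16:49 = 10 h 46 min; less 45 min break → 10 h 1 min
Sat: 08:36–17:53 = 9 h 17 min; less 45 min break → 8 h 32 min
Sun: 09:09–20:46 = 11 h 37 min; less 45 min break → 10 h 52 min
Total worked: 55 h 15 min = 3315 min.
Regular 40 h 0 min = 2400 min at $51.50/h; overtime 15 h 15 min = 915 min at $77.25/h.
Pay = (2400 × $51.50 + 915 × $77.25) ÷ 60 = $3238.06.

$3238.06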